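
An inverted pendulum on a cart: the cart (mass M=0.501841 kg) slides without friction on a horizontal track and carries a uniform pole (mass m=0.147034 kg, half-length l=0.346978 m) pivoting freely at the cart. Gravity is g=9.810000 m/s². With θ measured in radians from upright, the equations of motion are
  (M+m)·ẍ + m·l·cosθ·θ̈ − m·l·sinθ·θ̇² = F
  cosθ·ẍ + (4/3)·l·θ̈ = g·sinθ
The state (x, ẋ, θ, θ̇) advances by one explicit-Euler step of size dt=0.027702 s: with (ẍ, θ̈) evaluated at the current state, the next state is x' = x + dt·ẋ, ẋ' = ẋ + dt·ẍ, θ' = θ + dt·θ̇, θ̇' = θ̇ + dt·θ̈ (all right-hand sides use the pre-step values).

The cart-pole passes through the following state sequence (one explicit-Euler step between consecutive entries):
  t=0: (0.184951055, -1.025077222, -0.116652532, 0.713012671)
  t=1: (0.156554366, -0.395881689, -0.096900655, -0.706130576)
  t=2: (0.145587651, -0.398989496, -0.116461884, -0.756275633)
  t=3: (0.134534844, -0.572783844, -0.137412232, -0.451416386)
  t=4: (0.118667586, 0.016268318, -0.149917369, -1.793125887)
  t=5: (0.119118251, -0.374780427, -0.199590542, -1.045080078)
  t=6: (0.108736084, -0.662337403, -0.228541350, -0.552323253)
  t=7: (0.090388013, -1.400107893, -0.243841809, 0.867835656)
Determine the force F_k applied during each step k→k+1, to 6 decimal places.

step 0→1:
  ẍ = (ẋ'−ẋ)/dt = (-0.395881689−-1.025077222)/0.027702 = 22.713000
  θ̈ = (θ̇'−θ̇)/dt = (-0.706130576−0.713012671)/0.027702 = -51.228909
  sinθ=-0.116388, cosθ=0.993204
  F = (M+m)·ẍ + m·l·cosθ·θ̈ − m·l·sinθ·θ̇² = 14.737898 + -2.595812 − -0.003019 = 12.145105
step 1→2:
  ẍ = (ẋ'−ẋ)/dt = (-0.398989496−-0.395881689)/0.027702 = -0.112187
  θ̈ = (θ̇'−θ̇)/dt = (-0.756275633−-0.706130576)/0.027702 = -1.810160
  sinθ=-0.096749, cosθ=0.995309
  F = (M+m)·ẍ + m·l·cosθ·θ̈ − m·l·sinθ·θ̇² = -0.072795 + -0.091917 − -0.002461 = -0.162251
step 2→3:
  ẍ = (ẋ'−ẋ)/dt = (-0.572783844−-0.398989496)/0.027702 = -6.273711
  θ̈ = (θ̇'−θ̇)/dt = (-0.451416386−-0.756275633)/0.027702 = 11.004954
  sinθ=-0.116199, cosθ=0.993226
  F = (M+m)·ẍ + m·l·cosθ·θ̈ − m·l·sinθ·θ̇² = -4.070854 + 0.557643 − -0.003391 = -3.509821
step 3→4:
  ẍ = (ẋ'−ẋ)/dt = (0.016268318−-0.572783844)/0.027702 = 21.263886
  θ̈ = (θ̇'−θ̇)/dt = (-1.793125887−-0.451416386)/0.027702 = -48.433669
  sinθ=-0.136980, cosθ=0.990574
  F = (M+m)·ẍ + m·l·cosθ·θ̈ − m·l·sinθ·θ̇² = 13.797604 + -2.447676 − -0.001424 = 11.351352
step 4→5:
  ẍ = (ẋ'−ẋ)/dt = (-0.374780427−0.016268318)/0.027702 = -14.116264
  θ̈ = (θ̇'−θ̇)/dt = (-1.045080078−-1.793125887)/0.027702 = 27.003314
  sinθ=-0.149356, cosθ=0.988783
  F = (M+m)·ẍ + m·l·cosθ·θ̈ − m·l·sinθ·θ̇² = -9.159691 + 1.362191 − -0.024500 = -7.773000
step 5→6:
  ẍ = (ẋ'−ẋ)/dt = (-0.662337403−-0.374780427)/0.027702 = -10.380369
  θ̈ = (θ̇'−θ̇)/dt = (-0.552323253−-1.045080078)/0.027702 = 17.787771
  sinθ=-0.198268, cosθ=0.980148
  F = (M+m)·ẍ + m·l·cosθ·θ̈ − m·l·sinθ·θ̇² = -6.735562 + 0.889473 − -0.011048 = -5.835041
step 6→7:
  ẍ = (ẋ'−ẋ)/dt = (-1.400107893−-0.662337403)/0.027702 = -26.632391
  θ̈ = (θ̇'−θ̇)/dt = (0.867835656−-0.552323253)/0.027702 = 51.265573
  sinθ=-0.226557, cosθ=0.973998
  F = (M+m)·ẍ + m·l·cosθ·θ̈ − m·l·sinθ·θ̇² = -17.281093 + 2.547438 − -0.003526 = -14.730129

F_0 = 12.145105 N
F_1 = -0.162251 N
F_2 = -3.509821 N
F_3 = 11.351352 N
F_4 = -7.773000 N
F_5 = -5.835041 N
F_6 = -14.730129 N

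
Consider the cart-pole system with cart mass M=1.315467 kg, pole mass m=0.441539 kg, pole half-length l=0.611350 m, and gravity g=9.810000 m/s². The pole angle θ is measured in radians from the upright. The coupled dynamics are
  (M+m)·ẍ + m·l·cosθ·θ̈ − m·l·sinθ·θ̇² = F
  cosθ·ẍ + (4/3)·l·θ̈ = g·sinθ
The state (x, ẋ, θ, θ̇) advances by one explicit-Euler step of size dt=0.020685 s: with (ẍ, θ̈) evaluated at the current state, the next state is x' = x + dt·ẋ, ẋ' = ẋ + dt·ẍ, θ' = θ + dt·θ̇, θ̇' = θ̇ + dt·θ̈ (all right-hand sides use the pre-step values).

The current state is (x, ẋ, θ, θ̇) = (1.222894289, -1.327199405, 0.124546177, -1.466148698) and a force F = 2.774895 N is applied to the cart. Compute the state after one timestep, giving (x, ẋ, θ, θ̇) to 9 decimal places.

(1.195441169, -1.291833857, 0.094218891, -1.478274331)

sinθ=0.124224438, cosθ=0.992254145
temp = (F + m·l·θ̇²·sinθ)/(M+m) = (2.774895 + 0.072081210)/1.757006 = 1.620356567
θ̈ = (g·sinθ − cosθ·temp)/(l·(4/3 − m·cos²θ/(M+m))) = -0.586204158
ẍ = temp − m·l·θ̈·cosθ/(M+m) = 1.709719529
Euler: x'=1.222894289+0.020685·-1.327199405=1.195441169, ẋ'=-1.327199405+0.020685·1.709719529=-1.291833857
       θ'=0.124546177+0.020685·-1.466148698=0.094218891, θ̇'=-1.466148698+0.020685·-0.586204158=-1.478274331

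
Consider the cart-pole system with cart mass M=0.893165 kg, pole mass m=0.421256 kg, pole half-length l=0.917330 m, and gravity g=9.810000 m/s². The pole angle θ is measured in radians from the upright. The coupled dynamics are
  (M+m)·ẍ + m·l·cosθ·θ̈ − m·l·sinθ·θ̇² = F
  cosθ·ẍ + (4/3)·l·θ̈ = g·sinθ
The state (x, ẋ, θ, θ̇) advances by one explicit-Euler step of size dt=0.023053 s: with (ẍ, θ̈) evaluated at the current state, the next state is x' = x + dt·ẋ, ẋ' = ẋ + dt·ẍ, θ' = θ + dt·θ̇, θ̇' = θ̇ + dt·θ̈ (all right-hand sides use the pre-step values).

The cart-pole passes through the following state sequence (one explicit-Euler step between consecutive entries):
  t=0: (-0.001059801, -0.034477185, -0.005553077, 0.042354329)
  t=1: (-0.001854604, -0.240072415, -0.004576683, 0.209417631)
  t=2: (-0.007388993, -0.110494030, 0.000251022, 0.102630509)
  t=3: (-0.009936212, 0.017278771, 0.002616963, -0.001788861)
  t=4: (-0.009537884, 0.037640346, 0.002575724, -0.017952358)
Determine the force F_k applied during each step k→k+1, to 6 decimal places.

step 0→1:
  ẍ = (ẋ'−ẋ)/dt = (-0.240072415−-0.034477185)/0.023053 = -8.918372
  θ̈ = (θ̇'−θ̇)/dt = (0.209417631−0.042354329)/0.023053 = 7.246922
  sinθ=-0.005553, cosθ=0.999985
  F = (M+m)·ẍ + m·l·cosθ·θ̈ − m·l·sinθ·θ̇² = -11.722495 + 2.800391 − -0.000004 = -8.922101
step 1→2:
  ẍ = (ẋ'−ẋ)/dt = (-0.110494030−-0.240072415)/0.023053 = 5.620890
  θ̈ = (θ̇'−θ̇)/dt = (0.102630509−0.209417631)/0.023053 = -4.632244
  sinθ=-0.004577, cosθ=0.999990
  F = (M+m)·ẍ + m·l·cosθ·θ̈ − m·l·sinθ·θ̇² = 7.388216 + -1.790023 − -0.000078 = 5.598271
step 2→3:
  ẍ = (ẋ'−ẋ)/dt = (0.017278771−-0.110494030)/0.023053 = 5.542567
  θ̈ = (θ̇'−θ̇)/dt = (-0.001788861−0.102630509)/0.023053 = -4.529535
  sinθ=0.000251, cosθ=1.000000
  F = (M+m)·ẍ + m·l·cosθ·θ̈ − m·l·sinθ·θ̇² = 7.285267 + -1.750352 − 0.000001 = 5.534914
step 3→4:
  ẍ = (ẋ'−ẋ)/dt = (0.037640346−0.017278771)/0.023053 = 0.883251
  θ̈ = (θ̇'−θ̇)/dt = (-0.017952358−-0.001788861)/0.023053 = -0.701145
  sinθ=0.002617, cosθ=0.999997
  F = (M+m)·ẍ + m·l·cosθ·θ̈ − m·l·sinθ·θ̇² = 1.160963 + -0.270943 − 0.000000 = 0.890020

F_0 = -8.922101 N
F_1 = 5.598271 N
F_2 = 5.534914 N
F_3 = 0.890020 N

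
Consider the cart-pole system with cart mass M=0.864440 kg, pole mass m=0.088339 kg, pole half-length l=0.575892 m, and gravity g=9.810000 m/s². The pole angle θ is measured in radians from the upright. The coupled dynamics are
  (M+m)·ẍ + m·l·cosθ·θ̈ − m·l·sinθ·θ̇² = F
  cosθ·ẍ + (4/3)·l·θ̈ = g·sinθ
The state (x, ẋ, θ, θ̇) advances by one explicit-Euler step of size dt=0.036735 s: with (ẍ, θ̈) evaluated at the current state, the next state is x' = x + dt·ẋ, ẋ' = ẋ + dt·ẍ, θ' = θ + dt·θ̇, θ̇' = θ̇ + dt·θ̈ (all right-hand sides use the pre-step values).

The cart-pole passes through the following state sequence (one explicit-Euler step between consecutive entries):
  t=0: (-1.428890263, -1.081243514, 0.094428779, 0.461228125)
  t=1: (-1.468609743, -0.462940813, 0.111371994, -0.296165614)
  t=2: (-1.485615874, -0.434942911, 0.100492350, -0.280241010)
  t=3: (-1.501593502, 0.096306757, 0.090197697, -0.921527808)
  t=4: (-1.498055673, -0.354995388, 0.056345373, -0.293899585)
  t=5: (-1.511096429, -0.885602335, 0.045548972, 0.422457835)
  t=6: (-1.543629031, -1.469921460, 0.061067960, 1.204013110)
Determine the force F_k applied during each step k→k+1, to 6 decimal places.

step 0→1:
  ẍ = (ẋ'−ẋ)/dt = (-0.462940813−-1.081243514)/0.036735 = 16.831433
  θ̈ = (θ̇'−θ̇)/dt = (-0.296165614−0.461228125)/0.036735 = -20.617769
  sinθ=0.094289, cosθ=0.995545
  F = (M+m)·ẍ + m·l·cosθ·θ̈ − m·l·sinθ·θ̇² = 16.036636 + -1.044230 − 0.001020 = 14.991386
step 1→2:
  ẍ = (ẋ'−ẋ)/dt = (-0.434942911−-0.462940813)/0.036735 = 0.762159
  θ̈ = (θ̇'−θ̇)/dt = (-0.280241010−-0.296165614)/0.036735 = 0.433500
  sinθ=0.111142, cosθ=0.993805
  F = (M+m)·ẍ + m·l·cosθ·θ̈ − m·l·sinθ·θ̇² = 0.726169 + 0.021917 − 0.000496 = 0.747590
step 2→3:
  ẍ = (ẋ'−ẋ)/dt = (0.096306757−-0.434942911)/0.036735 = 14.461676
  θ̈ = (θ̇'−θ̇)/dt = (-0.921527808−-0.280241010)/0.036735 = -17.457106
  sinθ=0.100323, cosθ=0.994955
  F = (M+m)·ẍ + m·l·cosθ·θ̈ − m·l·sinθ·θ̇² = 13.778781 + -0.883627 − 0.000401 = 12.894753
step 3→4:
  ẍ = (ẋ'−ẋ)/dt = (-0.354995388−0.096306757)/0.036735 = -12.285345
  θ̈ = (θ̇'−θ̇)/dt = (-0.293899585−-0.921527808)/0.036735 = 17.085293
  sinθ=0.090075, cosθ=0.995935
  F = (M+m)·ẍ + m·l·cosθ·θ̈ − m·l·sinθ·θ̇² = -11.705219 + 0.865659 − 0.003891 = -10.843451
step 4→5:
  ẍ = (ẋ'−ẋ)/dt = (-0.885602335−-0.354995388)/0.036735 = -14.444180
  θ̈ = (θ̇'−θ̇)/dt = (0.422457835−-0.293899585)/0.036735 = 19.500678
  sinθ=0.056316, cosθ=0.998413
  F = (M+m)·ẍ + m·l·cosθ·θ̈ − m·l·sinθ·θ̇² = -13.762111 + 0.990498 − 0.000247 = -12.771861
step 5→6:
  ẍ = (ẋ'−ẋ)/dt = (-1.469921460−-0.885602335)/0.036735 = -15.906333
  θ̈ = (θ̇'−θ̇)/dt = (1.204013110−0.422457835)/0.036735 = 21.275494
  sinθ=0.045533, cosθ=0.998963
  F = (M+m)·ẍ + m·l·cosθ·θ̈ − m·l·sinθ·θ̇² = -15.155220 + 1.081241 − 0.000413 = -14.074392

F_0 = 14.991386 N
F_1 = 0.747590 N
F_2 = 12.894753 N
F_3 = -10.843451 N
F_4 = -12.771861 N
F_5 = -14.074392 N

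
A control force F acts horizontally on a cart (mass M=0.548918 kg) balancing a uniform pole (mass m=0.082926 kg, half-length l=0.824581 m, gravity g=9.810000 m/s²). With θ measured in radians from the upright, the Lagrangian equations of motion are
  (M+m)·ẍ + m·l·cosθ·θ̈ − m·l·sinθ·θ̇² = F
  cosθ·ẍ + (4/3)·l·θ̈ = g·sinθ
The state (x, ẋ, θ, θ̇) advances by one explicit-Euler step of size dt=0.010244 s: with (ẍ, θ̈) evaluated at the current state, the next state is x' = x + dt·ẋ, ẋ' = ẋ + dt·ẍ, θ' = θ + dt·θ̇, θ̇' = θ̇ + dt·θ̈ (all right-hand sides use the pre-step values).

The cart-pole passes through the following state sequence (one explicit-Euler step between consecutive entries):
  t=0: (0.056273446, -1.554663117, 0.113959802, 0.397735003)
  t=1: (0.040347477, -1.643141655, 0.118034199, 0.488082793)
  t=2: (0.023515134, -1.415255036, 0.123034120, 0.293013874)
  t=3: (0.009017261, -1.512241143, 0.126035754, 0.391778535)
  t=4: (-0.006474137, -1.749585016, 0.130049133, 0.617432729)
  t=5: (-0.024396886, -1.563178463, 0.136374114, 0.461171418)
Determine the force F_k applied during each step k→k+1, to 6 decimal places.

step 0→1:
  ẍ = (ẋ'−ẋ)/dt = (-1.643141655−-1.554663117)/0.010244 = -8.637108
  θ̈ = (θ̇'−θ̇)/dt = (0.488082793−0.397735003)/0.010244 = 8.819581
  sinθ=0.113713, cosθ=0.993514
  F = (M+m)·ẍ + m·l·cosθ·θ̈ − m·l·sinθ·θ̇² = -5.457305 + 0.599164 − 0.001230 = -4.859371
step 1→2:
  ẍ = (ẋ'−ẋ)/dt = (-1.415255036−-1.643141655)/0.010244 = 22.245863
  θ̈ = (θ̇'−θ̇)/dt = (0.293013874−0.488082793)/0.010244 = -19.042261
  sinθ=0.117760, cosθ=0.993042
  F = (M+m)·ẍ + m·l·cosθ·θ̈ − m·l·sinθ·θ̇² = 14.055915 + -1.293035 − 0.001918 = 12.760962
step 2→3:
  ẍ = (ẋ'−ẋ)/dt = (-1.512241143−-1.415255036)/0.010244 = -9.467601
  θ̈ = (θ̇'−θ̇)/dt = (0.391778535−0.293013874)/0.010244 = 9.641220
  sinθ=0.122724, cosθ=0.992441
  F = (M+m)·ẍ + m·l·cosθ·θ̈ − m·l·sinθ·θ̇² = -5.982047 + 0.654276 − 0.000720 = -5.328492
step 3→4:
  ẍ = (ẋ'−ẋ)/dt = (-1.749585016−-1.512241143)/0.010244 = -23.169062
  θ̈ = (θ̇'−θ̇)/dt = (0.617432729−0.391778535)/0.010244 = 22.027938
  sinθ=0.125702, cosθ=0.992068
  F = (M+m)·ẍ + m·l·cosθ·θ̈ − m·l·sinθ·θ̇² = -14.639233 + 1.494305 − 0.001319 = -13.146247
step 4→5:
  ẍ = (ẋ'−ẋ)/dt = (-1.563178463−-1.749585016)/0.010244 = 18.196657
  θ̈ = (θ̇'−θ̇)/dt = (0.461171418−0.617432729)/0.010244 = -15.253935
  sinθ=0.129683, cosθ=0.991556
  F = (M+m)·ẍ + m·l·cosθ·θ̈ − m·l·sinθ·θ̇² = 11.497448 + -1.034244 − 0.003381 = 10.459824

F_0 = -4.859371 N
F_1 = 12.760962 N
F_2 = -5.328492 N
F_3 = -13.146247 N
F_4 = 10.459824 N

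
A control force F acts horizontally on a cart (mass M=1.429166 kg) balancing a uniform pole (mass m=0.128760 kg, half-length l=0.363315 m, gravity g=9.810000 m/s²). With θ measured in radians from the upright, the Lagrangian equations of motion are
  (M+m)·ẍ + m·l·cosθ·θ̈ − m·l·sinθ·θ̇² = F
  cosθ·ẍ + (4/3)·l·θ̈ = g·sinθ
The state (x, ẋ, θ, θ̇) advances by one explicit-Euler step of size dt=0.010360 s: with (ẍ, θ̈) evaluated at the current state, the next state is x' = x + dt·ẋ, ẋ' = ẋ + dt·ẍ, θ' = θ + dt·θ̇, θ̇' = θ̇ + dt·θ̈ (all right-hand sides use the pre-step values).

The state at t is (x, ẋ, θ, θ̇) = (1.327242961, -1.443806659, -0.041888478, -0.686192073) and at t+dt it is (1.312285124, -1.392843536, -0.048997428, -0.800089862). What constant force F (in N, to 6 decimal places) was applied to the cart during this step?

F = 7.150851 N

ẍ = (ẋ'−ẋ)/dt = (-1.392843536−-1.443806659)/0.010360 = 4.919220
θ̈ = (θ̇'−θ̇)/dt = (-0.800089862−-0.686192073)/0.010360 = -10.993995
sinθ=-0.041876, cosθ=0.999123
F = (M+m)·ẍ + m·l·cosθ·θ̈ − m·l·sinθ·θ̇² = 7.663781 + -0.513853 − -0.000922 = 7.150851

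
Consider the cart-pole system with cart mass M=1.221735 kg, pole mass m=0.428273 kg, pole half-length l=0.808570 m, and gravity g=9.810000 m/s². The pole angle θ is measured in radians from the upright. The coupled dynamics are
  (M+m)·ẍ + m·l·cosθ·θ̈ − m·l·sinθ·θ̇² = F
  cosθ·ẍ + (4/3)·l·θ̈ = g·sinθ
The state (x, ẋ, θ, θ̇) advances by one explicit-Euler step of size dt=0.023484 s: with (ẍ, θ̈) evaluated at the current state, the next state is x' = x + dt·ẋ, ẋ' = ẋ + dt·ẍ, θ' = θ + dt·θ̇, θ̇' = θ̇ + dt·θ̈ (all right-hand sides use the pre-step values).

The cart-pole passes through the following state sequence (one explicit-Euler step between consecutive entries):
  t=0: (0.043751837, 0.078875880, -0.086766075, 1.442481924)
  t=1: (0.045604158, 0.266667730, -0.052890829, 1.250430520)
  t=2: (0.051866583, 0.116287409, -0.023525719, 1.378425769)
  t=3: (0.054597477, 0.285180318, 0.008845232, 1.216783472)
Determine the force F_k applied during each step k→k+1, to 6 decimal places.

step 0→1:
  ẍ = (ẋ'−ẋ)/dt = (0.266667730−0.078875880)/0.023484 = 7.996587
  θ̈ = (θ̇'−θ̇)/dt = (1.250430520−1.442481924)/0.023484 = -8.177968
  sinθ=-0.086657, cosθ=0.996238
  F = (M+m)·ẍ + m·l·cosθ·θ̈ − m·l·sinθ·θ̇² = 13.194433 + -2.821285 − -0.062440 = 10.435588
step 1→2:
  ẍ = (ẋ'−ẋ)/dt = (0.116287409−0.266667730)/0.023484 = -6.403522
  θ̈ = (θ̇'−θ̇)/dt = (1.378425769−1.250430520)/0.023484 = 5.450317
  sinθ=-0.052866, cosθ=0.998602
  F = (M+m)·ẍ + m·l·cosθ·θ̈ − m·l·sinθ·θ̇² = -10.565863 + 1.884744 − -0.028624 = -8.652495
step 2→3:
  ẍ = (ẋ'−ẋ)/dt = (0.285180318−0.116287409)/0.023484 = 7.191829
  θ̈ = (θ̇'−θ̇)/dt = (1.216783472−1.378425769)/0.023484 = -6.883082
  sinθ=-0.023524, cosθ=0.999723
  F = (M+m)·ẍ + m·l·cosθ·θ̈ − m·l·sinθ·θ̇² = 11.866575 + -2.382874 − -0.015478 = 9.499179

F_0 = 10.435588 N
F_1 = -8.652495 N
F_2 = 9.499179 N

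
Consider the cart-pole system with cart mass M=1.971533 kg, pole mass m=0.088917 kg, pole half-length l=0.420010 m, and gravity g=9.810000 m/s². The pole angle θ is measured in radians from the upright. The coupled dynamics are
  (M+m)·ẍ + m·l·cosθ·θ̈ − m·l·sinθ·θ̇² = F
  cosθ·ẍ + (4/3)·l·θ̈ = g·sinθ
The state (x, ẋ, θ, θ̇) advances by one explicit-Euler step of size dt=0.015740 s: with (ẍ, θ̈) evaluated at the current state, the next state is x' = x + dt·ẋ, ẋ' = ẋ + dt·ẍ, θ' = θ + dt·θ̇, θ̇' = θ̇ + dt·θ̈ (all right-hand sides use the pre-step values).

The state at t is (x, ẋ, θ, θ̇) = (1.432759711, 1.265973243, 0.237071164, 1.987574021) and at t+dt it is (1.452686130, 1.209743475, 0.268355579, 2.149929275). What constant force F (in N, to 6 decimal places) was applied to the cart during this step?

ẍ = (ẋ'−ẋ)/dt = (1.209743475−1.265973243)/0.015740 = -3.572412
θ̈ = (θ̇'−θ̇)/dt = (2.149929275−1.987574021)/0.015740 = 10.314819
sinθ=0.234857, cosθ=0.972030
F = (M+m)·ẍ + m·l·cosθ·θ̈ − m·l·sinθ·θ̇² = -7.360777 + 0.374443 − 0.034649 = -7.020983

F = -7.020983 N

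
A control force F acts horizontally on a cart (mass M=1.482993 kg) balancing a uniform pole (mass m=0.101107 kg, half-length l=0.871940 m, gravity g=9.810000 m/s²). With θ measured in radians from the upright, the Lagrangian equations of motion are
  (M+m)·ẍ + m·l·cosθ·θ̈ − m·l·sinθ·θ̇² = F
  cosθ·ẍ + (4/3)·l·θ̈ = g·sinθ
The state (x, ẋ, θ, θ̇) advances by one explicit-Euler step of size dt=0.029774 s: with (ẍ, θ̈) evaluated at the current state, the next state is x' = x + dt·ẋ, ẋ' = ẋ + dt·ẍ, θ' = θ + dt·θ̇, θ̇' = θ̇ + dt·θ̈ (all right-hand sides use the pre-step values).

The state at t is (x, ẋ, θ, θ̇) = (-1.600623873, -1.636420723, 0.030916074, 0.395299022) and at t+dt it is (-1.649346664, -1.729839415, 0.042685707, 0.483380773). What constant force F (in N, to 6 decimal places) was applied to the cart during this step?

F = -4.710006 N

ẍ = (ẋ'−ẋ)/dt = (-1.729839415−-1.636420723)/0.029774 = -3.137593
θ̈ = (θ̇'−θ̇)/dt = (0.483380773−0.395299022)/0.029774 = 2.958345
sinθ=0.030911, cosθ=0.999522
F = (M+m)·ẍ + m·l·cosθ·θ̈ − m·l·sinθ·θ̇² = -4.970261 + 0.260681 − 0.000426 = -4.710006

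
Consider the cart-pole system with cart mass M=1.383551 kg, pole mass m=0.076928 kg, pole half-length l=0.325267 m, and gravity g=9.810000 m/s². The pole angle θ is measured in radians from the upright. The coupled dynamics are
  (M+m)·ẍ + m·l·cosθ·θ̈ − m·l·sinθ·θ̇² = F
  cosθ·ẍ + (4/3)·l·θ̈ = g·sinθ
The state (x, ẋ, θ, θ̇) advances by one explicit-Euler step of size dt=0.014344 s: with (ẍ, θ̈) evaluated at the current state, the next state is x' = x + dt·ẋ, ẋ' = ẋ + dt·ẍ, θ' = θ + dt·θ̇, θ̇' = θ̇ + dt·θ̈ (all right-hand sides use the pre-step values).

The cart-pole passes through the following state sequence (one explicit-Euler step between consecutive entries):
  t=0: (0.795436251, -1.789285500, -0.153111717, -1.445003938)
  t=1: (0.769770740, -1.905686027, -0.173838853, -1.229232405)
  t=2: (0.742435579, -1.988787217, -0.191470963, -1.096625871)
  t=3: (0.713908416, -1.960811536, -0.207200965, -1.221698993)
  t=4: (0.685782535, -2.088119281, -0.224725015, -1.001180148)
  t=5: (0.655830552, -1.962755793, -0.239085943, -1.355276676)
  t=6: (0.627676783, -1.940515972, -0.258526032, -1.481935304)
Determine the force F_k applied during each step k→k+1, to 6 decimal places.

F_0 = -11.471718 N
F_1 = -8.226830 N
F_2 = 2.639963 N
F_3 = -12.578099 N
F_4 = 12.167697 N
F_5 = 2.060638 N

step 0→1:
  ẍ = (ẋ'−ẋ)/dt = (-1.905686027−-1.789285500)/0.014344 = -8.114928
  θ̈ = (θ̇'−θ̇)/dt = (-1.229232405−-1.445003938)/0.014344 = 15.042633
  sinθ=-0.152514, cosθ=0.988301
  F = (M+m)·ẍ + m·l·cosθ·θ̈ − m·l·sinθ·θ̇² = -11.851682 + 0.371995 − -0.007968 = -11.471718
step 1→2:
  ẍ = (ẋ'−ẋ)/dt = (-1.988787217−-1.905686027)/0.014344 = -5.793446
  θ̈ = (θ̇'−θ̇)/dt = (-1.096625871−-1.229232405)/0.014344 = 9.244739
  sinθ=-0.172965, cosθ=0.984928
  F = (M+m)·ẍ + m·l·cosθ·θ̈ − m·l·sinθ·θ̇² = -8.461206 + 0.227837 − -0.006540 = -8.226830
step 2→3:
  ẍ = (ẋ'−ẋ)/dt = (-1.960811536−-1.988787217)/0.014344 = 1.950340
  θ̈ = (θ̇'−θ̇)/dt = (-1.221698993−-1.096625871)/0.014344 = -8.719543
  sinθ=-0.190303, cosθ=0.981725
  F = (M+m)·ẍ + m·l·cosθ·θ̈ − m·l·sinθ·θ̇² = 2.848431 + -0.214194 − -0.005726 = 2.639963
step 3→4:
  ẍ = (ẋ'−ẋ)/dt = (-2.088119281−-1.960811536)/0.014344 = -8.875331
  θ̈ = (θ̇'−θ̇)/dt = (-1.001180148−-1.221698993)/0.014344 = 15.373595
  sinθ=-0.205722, cosθ=0.978611
  F = (M+m)·ẍ + m·l·cosθ·θ̈ − m·l·sinθ·θ̇² = -12.962234 + 0.376452 − -0.007683 = -12.578099
step 4→5:
  ẍ = (ẋ'−ẋ)/dt = (-1.962755793−-2.088119281)/0.014344 = 8.739786
  θ̈ = (θ̇'−θ̇)/dt = (-1.355276676−-1.001180148)/0.014344 = -24.686038
  sinθ=-0.222838, cosθ=0.974855
  F = (M+m)·ẍ + m·l·cosθ·θ̈ − m·l·sinθ·θ̇² = 12.764274 + -0.602166 − -0.005589 = 12.167697
step 5→6:
  ẍ = (ẋ'−ẋ)/dt = (-1.940515972−-1.962755793)/0.014344 = 1.550462
  θ̈ = (θ̇'−θ̇)/dt = (-1.481935304−-1.355276676)/0.014344 = -8.830077
  sinθ=-0.236815, cosθ=0.971555
  F = (M+m)·ẍ + m·l·cosθ·θ̈ − m·l·sinθ·θ̇² = 2.264417 + -0.214663 − -0.010884 = 2.060638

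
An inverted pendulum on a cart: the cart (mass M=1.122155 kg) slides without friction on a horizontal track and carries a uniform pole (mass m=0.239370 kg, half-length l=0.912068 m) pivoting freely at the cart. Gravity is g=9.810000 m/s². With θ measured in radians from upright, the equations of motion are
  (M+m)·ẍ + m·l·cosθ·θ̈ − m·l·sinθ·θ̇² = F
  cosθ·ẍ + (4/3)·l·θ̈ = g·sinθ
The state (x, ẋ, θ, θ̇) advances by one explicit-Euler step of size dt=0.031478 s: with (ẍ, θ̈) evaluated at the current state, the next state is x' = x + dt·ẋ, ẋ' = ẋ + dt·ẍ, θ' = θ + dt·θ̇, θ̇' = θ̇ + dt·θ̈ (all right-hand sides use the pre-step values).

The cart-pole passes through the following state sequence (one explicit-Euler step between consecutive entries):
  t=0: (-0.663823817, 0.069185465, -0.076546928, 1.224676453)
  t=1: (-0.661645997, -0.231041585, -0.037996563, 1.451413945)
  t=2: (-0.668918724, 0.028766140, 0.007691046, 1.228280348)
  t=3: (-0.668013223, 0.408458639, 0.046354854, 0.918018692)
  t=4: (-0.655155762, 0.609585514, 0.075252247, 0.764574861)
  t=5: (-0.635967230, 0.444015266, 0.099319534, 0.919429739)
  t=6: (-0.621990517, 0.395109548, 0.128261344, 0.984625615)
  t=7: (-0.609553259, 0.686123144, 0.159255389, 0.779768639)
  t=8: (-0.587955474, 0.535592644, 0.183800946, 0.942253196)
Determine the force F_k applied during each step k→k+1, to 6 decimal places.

step 0→1:
  ẍ = (ẋ'−ẋ)/dt = (-0.231041585−0.069185465)/0.031478 = -9.537679
  θ̈ = (θ̇'−θ̇)/dt = (1.451413945−1.224676453)/0.031478 = 7.203046
  sinθ=-0.076472, cosθ=0.997072
  F = (M+m)·ẍ + m·l·cosθ·θ̈ − m·l·sinθ·θ̇² = -12.985788 + 1.567976 − -0.025041 = -11.392771
step 1→2:
  ẍ = (ẋ'−ẋ)/dt = (0.028766140−-0.231041585)/0.031478 = 8.253629
  θ̈ = (θ̇'−θ̇)/dt = (1.228280348−1.451413945)/0.031478 = -7.088557
  sinθ=-0.037987, cosθ=0.999278
  F = (M+m)·ẍ + m·l·cosθ·θ̈ − m·l·sinθ·θ̇² = 11.237522 + -1.546469 − -0.017471 = 9.708524
step 2→3:
  ẍ = (ẋ'−ẋ)/dt = (0.408458639−0.028766140)/0.031478 = 12.062155
  θ̈ = (θ̇'−θ̇)/dt = (0.918018692−1.228280348)/0.031478 = -9.856460
  sinθ=0.007691, cosθ=0.999970
  F = (M+m)·ẍ + m·l·cosθ·θ̈ − m·l·sinθ·θ̇² = 16.422925 + -2.151816 − 0.002533 = 14.268576
step 3→4:
  ẍ = (ẋ'−ẋ)/dt = (0.609585514−0.408458639)/0.031478 = 6.389443
  θ̈ = (θ̇'−θ̇)/dt = (0.764574861−0.918018692)/0.031478 = -4.874637
  sinθ=0.046338, cosθ=0.998926
  F = (M+m)·ẍ + m·l·cosθ·θ̈ − m·l·sinθ·θ̇² = 8.699386 + -1.063096 − 0.008526 = 7.627764
step 4→5:
  ẍ = (ẋ'−ẋ)/dt = (0.444015266−0.609585514)/0.031478 = -5.259872
  θ̈ = (θ̇'−θ̇)/dt = (0.919429739−0.764574861)/0.031478 = 4.919464
  sinθ=0.075181, cosθ=0.997170
  F = (M+m)·ẍ + m·l·cosθ·θ̈ − m·l·sinθ·θ̇² = -7.161447 + 1.070986 − 0.009595 = -6.100056
step 5→6:
  ẍ = (ẋ'−ẋ)/dt = (0.395109548−0.444015266)/0.031478 = -1.553648
  θ̈ = (θ̇'−θ̇)/dt = (0.984625615−0.919429739)/0.031478 = 2.071157
  sinθ=0.099156, cosθ=0.995072
  F = (M+m)·ẍ + m·l·cosθ·θ̈ − m·l·sinθ·θ̇² = -2.115330 + 0.449950 − 0.018300 = -1.683680
step 6→7:
  ẍ = (ẋ'−ẋ)/dt = (0.686123144−0.395109548)/0.031478 = 9.244984
  θ̈ = (θ̇'−θ̇)/dt = (0.779768639−0.984625615)/0.031478 = -6.507941
  sinθ=0.127910, cosθ=0.991786
  F = (M+m)·ẍ + m·l·cosθ·θ̈ − m·l·sinθ·θ̇² = 12.587276 + -1.409154 − 0.027073 = 11.151049
step 7→8:
  ẍ = (ẋ'−ẋ)/dt = (0.535592644−0.686123144)/0.031478 = -4.782086
  θ̈ = (θ̇'−θ̇)/dt = (0.942253196−0.779768639)/0.031478 = 5.161845
  sinθ=0.158583, cosθ=0.987346
  F = (M+m)·ẍ + m·l·cosθ·θ̈ − m·l·sinθ·θ̇² = -6.510930 + 1.112682 − 0.021052 = -5.419299

F_0 = -11.392771 N
F_1 = 9.708524 N
F_2 = 14.268576 N
F_3 = 7.627764 N
F_4 = -6.100056 N
F_5 = -1.683680 N
F_6 = 11.151049 N
F_7 = -5.419299 N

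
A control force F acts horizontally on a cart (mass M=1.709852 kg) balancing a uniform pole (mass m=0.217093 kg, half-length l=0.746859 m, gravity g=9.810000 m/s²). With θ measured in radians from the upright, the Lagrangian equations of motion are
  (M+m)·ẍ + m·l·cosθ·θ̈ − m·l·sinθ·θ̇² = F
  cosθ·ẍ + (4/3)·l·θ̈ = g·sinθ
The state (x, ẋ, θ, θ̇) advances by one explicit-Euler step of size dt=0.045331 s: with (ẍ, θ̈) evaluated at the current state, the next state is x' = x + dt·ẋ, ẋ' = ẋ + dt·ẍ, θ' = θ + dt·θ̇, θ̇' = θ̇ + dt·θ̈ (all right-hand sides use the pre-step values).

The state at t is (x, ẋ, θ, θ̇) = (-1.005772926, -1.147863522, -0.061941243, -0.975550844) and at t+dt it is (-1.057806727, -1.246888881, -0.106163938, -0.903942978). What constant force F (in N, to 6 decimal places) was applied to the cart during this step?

F = -3.944218 N

ẍ = (ẋ'−ẋ)/dt = (-1.246888881−-1.147863522)/0.045331 = -2.184495
θ̈ = (θ̇'−θ̇)/dt = (-0.903942978−-0.975550844)/0.045331 = 1.579667
sinθ=-0.061902, cosθ=0.998082
F = (M+m)·ẍ + m·l·cosθ·θ̈ − m·l·sinθ·θ̇² = -4.209402 + 0.255633 − -0.009552 = -3.944218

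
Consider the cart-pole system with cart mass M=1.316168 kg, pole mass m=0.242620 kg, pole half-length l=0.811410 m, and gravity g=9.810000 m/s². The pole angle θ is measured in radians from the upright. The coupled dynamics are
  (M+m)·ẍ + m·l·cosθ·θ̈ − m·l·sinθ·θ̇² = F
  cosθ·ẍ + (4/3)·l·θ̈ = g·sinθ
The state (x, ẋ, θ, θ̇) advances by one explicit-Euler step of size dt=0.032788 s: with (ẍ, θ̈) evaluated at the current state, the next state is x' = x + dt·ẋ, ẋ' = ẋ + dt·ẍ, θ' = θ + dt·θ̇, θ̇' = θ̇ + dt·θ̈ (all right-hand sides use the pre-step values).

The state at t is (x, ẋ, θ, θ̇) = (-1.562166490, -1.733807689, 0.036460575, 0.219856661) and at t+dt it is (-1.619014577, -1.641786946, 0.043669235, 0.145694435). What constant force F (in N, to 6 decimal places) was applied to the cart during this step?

F = 3.929464 N

ẍ = (ẋ'−ẋ)/dt = (-1.641786946−-1.733807689)/0.032788 = 2.806537
θ̈ = (θ̇'−θ̇)/dt = (0.145694435−0.219856661)/0.032788 = -2.261871
sinθ=0.036452, cosθ=0.999335
F = (M+m)·ẍ + m·l·cosθ·θ̈ − m·l·sinθ·θ̇² = 4.374797 + -0.444986 − 0.000347 = 3.929464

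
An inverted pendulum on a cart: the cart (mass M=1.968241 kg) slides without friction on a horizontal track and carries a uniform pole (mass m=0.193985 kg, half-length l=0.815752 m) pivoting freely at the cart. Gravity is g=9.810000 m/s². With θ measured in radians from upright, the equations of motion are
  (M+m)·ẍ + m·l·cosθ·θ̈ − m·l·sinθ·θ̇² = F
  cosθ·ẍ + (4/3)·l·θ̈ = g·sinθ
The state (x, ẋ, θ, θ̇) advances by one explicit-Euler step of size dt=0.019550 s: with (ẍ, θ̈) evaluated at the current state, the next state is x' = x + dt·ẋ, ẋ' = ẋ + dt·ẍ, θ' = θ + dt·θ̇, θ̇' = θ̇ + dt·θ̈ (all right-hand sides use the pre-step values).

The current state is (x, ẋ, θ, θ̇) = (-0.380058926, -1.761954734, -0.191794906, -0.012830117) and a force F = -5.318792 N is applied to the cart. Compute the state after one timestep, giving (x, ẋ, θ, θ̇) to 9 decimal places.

sinθ=-0.190621195, cosθ=0.981663669
temp = (F + m·l·θ̇²·sinθ)/(M+m) = (-5.318792 + -0.000004965)/2.162226 = -2.459870969
θ̈ = (g·sinθ − cosθ·temp)/(l·(4/3 − m·cos²θ/(M+m))) = 0.535590355
ẍ = temp − m·l·θ̈·cosθ/(M+m) = -2.498349694
Euler: x'=-0.380058926+0.019550·-1.761954734=-0.414505141, ẋ'=-1.761954734+0.019550·-2.498349694=-1.810797471
       θ'=-0.191794906+0.019550·-0.012830117=-0.192045735, θ̇'=-0.012830117+0.019550·0.535590355=-0.002359326

(-0.414505141, -1.810797471, -0.192045735, -0.002359326)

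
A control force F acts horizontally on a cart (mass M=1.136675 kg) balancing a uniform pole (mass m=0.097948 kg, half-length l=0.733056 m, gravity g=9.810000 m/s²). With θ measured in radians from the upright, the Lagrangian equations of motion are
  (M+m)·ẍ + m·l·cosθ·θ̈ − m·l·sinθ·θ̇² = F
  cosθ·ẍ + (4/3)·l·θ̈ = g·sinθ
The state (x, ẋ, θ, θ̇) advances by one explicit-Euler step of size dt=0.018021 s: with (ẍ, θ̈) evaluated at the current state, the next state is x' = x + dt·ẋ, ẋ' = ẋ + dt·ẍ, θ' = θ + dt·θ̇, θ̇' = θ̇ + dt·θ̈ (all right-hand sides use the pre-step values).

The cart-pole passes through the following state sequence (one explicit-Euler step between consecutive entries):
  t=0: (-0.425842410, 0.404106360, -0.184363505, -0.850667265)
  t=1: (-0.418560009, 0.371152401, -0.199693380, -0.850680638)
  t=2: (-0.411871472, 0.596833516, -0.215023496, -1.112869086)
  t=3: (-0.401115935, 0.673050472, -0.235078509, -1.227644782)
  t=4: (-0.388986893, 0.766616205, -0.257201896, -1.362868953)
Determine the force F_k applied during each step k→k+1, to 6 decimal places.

step 0→1:
  ẍ = (ẋ'−ẋ)/dt = (0.371152401−0.404106360)/0.018021 = -1.828642
  θ̈ = (θ̇'−θ̇)/dt = (-0.850680638−-0.850667265)/0.018021 = -0.000742
  sinθ=-0.183321, cosθ=0.983053
  F = (M+m)·ẍ + m·l·cosθ·θ̈ − m·l·sinθ·θ̇² = -2.257684 + -0.000052 − -0.009525 = -2.248211
step 1→2:
  ẍ = (ẋ'−ẋ)/dt = (0.596833516−0.371152401)/0.018021 = 12.523229
  θ̈ = (θ̇'−θ̇)/dt = (-1.112869086−-0.850680638)/0.018021 = -14.549051
  sinθ=-0.198369, cosθ=0.980127
  F = (M+m)·ẍ + m·l·cosθ·θ̈ − m·l·sinθ·θ̇² = 15.461467 + -1.023882 − -0.010307 = 14.447892
step 2→3:
  ẍ = (ẋ'−ẋ)/dt = (0.673050472−0.596833516)/0.018021 = 4.229341
  θ̈ = (θ̇'−θ̇)/dt = (-1.227644782−-1.112869086)/0.018021 = -6.368997
  sinθ=-0.213370, cosθ=0.976971
  F = (M+m)·ẍ + m·l·cosθ·θ̈ − m·l·sinθ·θ̇² = 5.221642 + -0.446772 − -0.018974 = 4.793844
step 3→4:
  ẍ = (ẋ'−ẋ)/dt = (0.766616205−0.673050472)/0.018021 = 5.192039
  θ̈ = (θ̇'−θ̇)/dt = (-1.362868953−-1.227644782)/0.018021 = -7.503700
  sinθ=-0.232919, cosθ=0.972496
  F = (M+m)·ẍ + m·l·cosθ·θ̈ − m·l·sinθ·θ̇² = 6.410211 + -0.523957 − -0.025205 = 5.911458

F_0 = -2.248211 N
F_1 = 14.447892 N
F_2 = 4.793844 N
F_3 = 5.911458 N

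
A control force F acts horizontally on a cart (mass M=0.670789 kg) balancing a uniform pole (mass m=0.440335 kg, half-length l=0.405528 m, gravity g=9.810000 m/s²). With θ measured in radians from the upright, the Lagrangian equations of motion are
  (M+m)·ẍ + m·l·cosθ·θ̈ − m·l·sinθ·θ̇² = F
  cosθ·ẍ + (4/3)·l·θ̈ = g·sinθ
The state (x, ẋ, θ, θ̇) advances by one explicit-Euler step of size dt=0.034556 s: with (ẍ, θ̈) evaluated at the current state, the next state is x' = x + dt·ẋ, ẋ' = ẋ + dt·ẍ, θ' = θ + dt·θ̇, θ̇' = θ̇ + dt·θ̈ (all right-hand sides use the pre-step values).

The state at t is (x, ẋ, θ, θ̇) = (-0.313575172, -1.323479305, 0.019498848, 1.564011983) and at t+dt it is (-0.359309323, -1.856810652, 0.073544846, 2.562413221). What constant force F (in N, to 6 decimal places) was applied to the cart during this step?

F = -11.999154 N

ẍ = (ẋ'−ẋ)/dt = (-1.856810652−-1.323479305)/0.034556 = -15.433828
θ̈ = (θ̇'−θ̇)/dt = (2.562413221−1.564011983)/0.034556 = 28.892269
sinθ=0.019498, cosθ=0.999810
F = (M+m)·ẍ + m·l·cosθ·θ̈ − m·l·sinθ·θ̇² = -17.148896 + 5.158259 − 0.008517 = -11.999154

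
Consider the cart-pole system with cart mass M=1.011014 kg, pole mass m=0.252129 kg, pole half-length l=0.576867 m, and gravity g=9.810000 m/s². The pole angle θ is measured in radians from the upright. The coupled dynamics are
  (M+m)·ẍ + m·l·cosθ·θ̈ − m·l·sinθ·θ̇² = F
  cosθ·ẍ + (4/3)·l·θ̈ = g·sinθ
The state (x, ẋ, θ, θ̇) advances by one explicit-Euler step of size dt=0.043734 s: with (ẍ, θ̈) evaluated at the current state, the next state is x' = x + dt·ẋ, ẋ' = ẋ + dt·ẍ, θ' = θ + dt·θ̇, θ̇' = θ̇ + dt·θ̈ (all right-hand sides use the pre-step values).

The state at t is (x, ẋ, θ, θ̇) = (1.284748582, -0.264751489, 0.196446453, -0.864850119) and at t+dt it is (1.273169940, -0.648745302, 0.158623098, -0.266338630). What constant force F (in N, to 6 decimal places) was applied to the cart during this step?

ẍ = (ẋ'−ẋ)/dt = (-0.648745302−-0.264751489)/0.043734 = -8.780212
θ̈ = (θ̇'−θ̇)/dt = (-0.266338630−-0.864850119)/0.043734 = 13.685268
sinθ=0.195185, cosθ=0.980766
F = (M+m)·ẍ + m·l·cosθ·θ̈ − m·l·sinθ·θ̇² = -11.090664 + 1.952169 − 0.021234 = -9.159729

F = -9.159729 N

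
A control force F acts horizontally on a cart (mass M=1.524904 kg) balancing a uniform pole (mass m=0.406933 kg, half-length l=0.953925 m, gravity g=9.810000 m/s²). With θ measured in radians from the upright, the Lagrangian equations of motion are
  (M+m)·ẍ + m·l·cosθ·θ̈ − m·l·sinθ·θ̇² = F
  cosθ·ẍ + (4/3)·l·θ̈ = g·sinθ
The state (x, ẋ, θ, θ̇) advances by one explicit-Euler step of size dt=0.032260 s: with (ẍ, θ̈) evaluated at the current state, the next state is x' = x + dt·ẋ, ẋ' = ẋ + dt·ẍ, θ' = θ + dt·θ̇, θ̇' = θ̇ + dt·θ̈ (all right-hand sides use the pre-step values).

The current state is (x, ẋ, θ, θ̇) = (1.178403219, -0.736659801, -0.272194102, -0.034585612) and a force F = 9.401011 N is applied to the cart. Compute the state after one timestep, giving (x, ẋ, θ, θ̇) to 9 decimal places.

sinθ=-0.268845405, cosθ=0.963183341
temp = (F + m·l·θ̇²·sinθ)/(M+m) = (9.401011 + -0.000124833)/1.931837 = 4.866293671
θ̈ = (g·sinθ − cosθ·temp)/(l·(4/3 − m·cos²θ/(M+m))) = -6.747690868
ẍ = temp − m·l·θ̈·cosθ/(M+m) = 6.172256457
Euler: x'=1.178403219+0.032260·-0.736659801=1.154638574, ẋ'=-0.736659801+0.032260·6.172256457=-0.537542808
       θ'=-0.272194102+0.032260·-0.034585612=-0.273309834, θ̇'=-0.034585612+0.032260·-6.747690868=-0.252266119

(1.154638574, -0.537542808, -0.273309834, -0.252266119)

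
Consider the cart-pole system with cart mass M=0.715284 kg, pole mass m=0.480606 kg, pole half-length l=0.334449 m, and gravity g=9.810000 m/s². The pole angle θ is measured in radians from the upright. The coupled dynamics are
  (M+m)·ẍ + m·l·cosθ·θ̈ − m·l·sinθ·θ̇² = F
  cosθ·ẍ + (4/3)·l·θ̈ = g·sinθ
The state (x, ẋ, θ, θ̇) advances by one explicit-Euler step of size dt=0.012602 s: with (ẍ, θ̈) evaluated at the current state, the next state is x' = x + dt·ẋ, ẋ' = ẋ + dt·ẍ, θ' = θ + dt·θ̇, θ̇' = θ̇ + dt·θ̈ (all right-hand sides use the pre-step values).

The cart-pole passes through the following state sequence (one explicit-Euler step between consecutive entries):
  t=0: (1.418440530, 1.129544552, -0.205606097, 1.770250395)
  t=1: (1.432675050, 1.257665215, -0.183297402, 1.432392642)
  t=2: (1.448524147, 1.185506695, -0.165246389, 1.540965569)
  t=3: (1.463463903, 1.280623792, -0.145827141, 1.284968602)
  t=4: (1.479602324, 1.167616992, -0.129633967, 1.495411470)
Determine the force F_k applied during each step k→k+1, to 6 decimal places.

F_0 = 8.042485 N
F_1 = -5.425857 N
F_2 = 5.868342 N
F_3 = -8.029719 N

step 0→1:
  ẍ = (ẋ'−ẋ)/dt = (1.257665215−1.129544552)/0.012602 = 10.166693
  θ̈ = (θ̇'−θ̇)/dt = (1.432392642−1.770250395)/0.012602 = -26.809852
  sinθ=-0.204161, cosθ=0.978937
  F = (M+m)·ẍ + m·l·cosθ·θ̈ − m·l·sinθ·θ̇² = 12.158246 + -4.218601 − -0.102840 = 8.042485
step 1→2:
  ẍ = (ẋ'−ẋ)/dt = (1.185506695−1.257665215)/0.012602 = -5.725958
  θ̈ = (θ̇'−θ̇)/dt = (1.540965569−1.432392642)/0.012602 = 8.615531
  sinθ=-0.182273, cosθ=0.983248
  F = (M+m)·ẍ + m·l·cosθ·θ̈ − m·l·sinθ·θ̇² = -6.847616 + 1.361646 − -0.060113 = -5.425857
step 2→3:
  ẍ = (ẋ'−ẋ)/dt = (1.280623792−1.185506695)/0.012602 = 7.547778
  θ̈ = (θ̇'−θ̇)/dt = (1.284968602−1.540965569)/0.012602 = -20.313995
  sinθ=-0.164495, cosθ=0.986378
  F = (M+m)·ẍ + m·l·cosθ·θ̈ − m·l·sinθ·θ̇² = 9.026312 + -3.220755 − -0.062785 = 5.868342
step 3→4:
  ẍ = (ẋ'−ẋ)/dt = (1.167616992−1.280623792)/0.012602 = -8.967370
  θ̈ = (θ̇'−θ̇)/dt = (1.495411470−1.284968602)/0.012602 = 16.699164
  sinθ=-0.145311, cosθ=0.989386
  F = (M+m)·ẍ + m·l·cosθ·θ̈ − m·l·sinθ·θ̇² = -10.723988 + 2.655704 − -0.038566 = -8.029719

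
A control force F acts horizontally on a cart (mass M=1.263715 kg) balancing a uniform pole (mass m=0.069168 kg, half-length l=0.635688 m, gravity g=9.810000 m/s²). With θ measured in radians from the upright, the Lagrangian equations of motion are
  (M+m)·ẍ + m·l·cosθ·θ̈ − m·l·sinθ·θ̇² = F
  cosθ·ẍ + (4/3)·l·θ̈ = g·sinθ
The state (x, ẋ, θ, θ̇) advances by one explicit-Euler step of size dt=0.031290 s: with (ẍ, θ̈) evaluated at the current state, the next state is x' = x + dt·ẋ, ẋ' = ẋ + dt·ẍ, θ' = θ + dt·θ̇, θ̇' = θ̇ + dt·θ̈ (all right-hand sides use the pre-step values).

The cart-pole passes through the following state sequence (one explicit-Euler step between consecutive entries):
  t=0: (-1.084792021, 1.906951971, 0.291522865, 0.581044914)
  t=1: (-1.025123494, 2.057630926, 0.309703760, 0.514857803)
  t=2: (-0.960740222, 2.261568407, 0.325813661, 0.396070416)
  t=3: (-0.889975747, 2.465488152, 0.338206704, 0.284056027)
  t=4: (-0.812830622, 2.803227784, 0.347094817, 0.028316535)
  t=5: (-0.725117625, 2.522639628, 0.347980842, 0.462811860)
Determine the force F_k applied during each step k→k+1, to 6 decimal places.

step 0→1:
  ẍ = (ẋ'−ẋ)/dt = (2.057630926−1.906951971)/0.031290 = 4.815563
  θ̈ = (θ̇'−θ̇)/dt = (0.514857803−0.581044914)/0.031290 = -2.115280
  sinθ=0.287411, cosθ=0.957807
  F = (M+m)·ẍ + m·l·cosθ·θ̈ − m·l·sinθ·θ̇² = 6.418582 + -0.089083 − 0.004267 = 6.325232
step 1→2:
  ẍ = (ẋ'−ẋ)/dt = (2.261568407−2.057630926)/0.031290 = 6.517657
  θ̈ = (θ̇'−θ̇)/dt = (0.396070416−0.514857803)/0.031290 = -3.796337
  sinθ=0.304777, cosθ=0.952424
  F = (M+m)·ẍ + m·l·cosθ·θ̈ − m·l·sinθ·θ̇² = 8.687274 + -0.158981 − 0.003552 = 8.524741
step 2→3:
  ẍ = (ẋ'−ẋ)/dt = (2.465488152−2.261568407)/0.031290 = 6.517090
  θ̈ = (θ̇'−θ̇)/dt = (0.284056027−0.396070416)/0.031290 = -3.579878
  sinθ=0.320080, cosθ=0.947391
  F = (M+m)·ẍ + m·l·cosθ·θ̈ − m·l·sinθ·θ̇² = 8.686518 + -0.149124 − 0.002208 = 8.535187
step 3→4:
  ẍ = (ẋ'−ẋ)/dt = (2.803227784−2.465488152)/0.031290 = 10.793852
  θ̈ = (θ̇'−θ̇)/dt = (0.028316535−0.284056027)/0.031290 = -8.173202
  sinθ=0.331796, cosθ=0.943351
  F = (M+m)·ẍ + m·l·cosθ·θ̈ − m·l·sinθ·θ̇² = 14.386942 + -0.339012 − 0.001177 = 14.046753
step 4→5:
  ẍ = (ẋ'−ẋ)/dt = (2.522639628−2.803227784)/0.031290 = -8.967343
  θ̈ = (θ̇'−θ̇)/dt = (0.462811860−0.028316535)/0.031290 = 13.886076
  sinθ=0.340167, cosθ=0.940365
  F = (M+m)·ẍ + m·l·cosθ·θ̈ − m·l·sinθ·θ̇² = -11.952419 + 0.574150 − 0.000012 = -11.378281

F_0 = 6.325232 N
F_1 = 8.524741 N
F_2 = 8.535187 N
F_3 = 14.046753 N
F_4 = -11.378281 N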